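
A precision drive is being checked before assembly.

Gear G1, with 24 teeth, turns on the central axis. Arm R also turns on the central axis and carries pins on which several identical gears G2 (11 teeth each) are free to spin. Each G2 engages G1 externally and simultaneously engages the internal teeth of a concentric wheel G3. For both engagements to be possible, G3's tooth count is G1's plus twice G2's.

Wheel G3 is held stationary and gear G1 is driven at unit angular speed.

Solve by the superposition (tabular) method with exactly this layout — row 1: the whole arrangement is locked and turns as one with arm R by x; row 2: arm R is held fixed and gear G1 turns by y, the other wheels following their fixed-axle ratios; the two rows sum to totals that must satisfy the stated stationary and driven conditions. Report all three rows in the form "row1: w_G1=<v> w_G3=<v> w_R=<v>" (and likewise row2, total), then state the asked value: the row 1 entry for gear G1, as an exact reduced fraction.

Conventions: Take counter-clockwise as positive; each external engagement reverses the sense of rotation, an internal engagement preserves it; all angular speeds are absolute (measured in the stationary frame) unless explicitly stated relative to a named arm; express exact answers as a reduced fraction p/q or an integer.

row1: w_G1=12/35 w_G3=12/35 w_R=12/35
row2: w_G1=23/35 w_G3=-12/35 w_R=0
total: w_G1=1 w_G3=0 w_R=12/35
asked value: 12/35

class = planetary set [G3 = 24+2·11 = 46; Willis about the carrier]
row 1 — lock + rotate with arm: ω_sun = ω_ring = ω_arm = x
row 2: sun turns y, ring = −(24/46)·y, arm 0
boundary: total ω_ring = x − (24/46)·y = 0 and total ω_sun = x + y = 1  ⇒  y = 23/35, x = 12/35
row 2 ring = −(24/46)·23/35 = -12/35
totals (row 1 + row 2): sun 12/35 + 23/35 = 1, ring 12/35 + (-12/35) = 0, arm 12/35 + 0 = 12/35
asked cell (row1, sun) = 12/35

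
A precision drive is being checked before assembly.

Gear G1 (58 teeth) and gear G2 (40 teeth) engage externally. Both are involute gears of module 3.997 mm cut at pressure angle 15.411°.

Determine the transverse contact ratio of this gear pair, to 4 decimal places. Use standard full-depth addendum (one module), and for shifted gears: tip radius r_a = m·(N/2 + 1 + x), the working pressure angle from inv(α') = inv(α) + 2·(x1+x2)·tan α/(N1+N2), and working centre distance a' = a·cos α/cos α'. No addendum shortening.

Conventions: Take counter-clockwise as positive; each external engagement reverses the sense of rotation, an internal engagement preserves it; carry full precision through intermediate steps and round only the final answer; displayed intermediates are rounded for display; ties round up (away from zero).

2.0408

class = single-mesh tooth geometry [involute pair 58T × 40T, m = 3.997]
base radii: r_b1 = 111.745279, r_b2 = 77.065710
tip radii: r_a1 = 119.910000, r_a2 = 83.937000
no profile shift: α' = α, a' = a
action lengths: √(r_a1²−r_b1²) = 43.490237, √(r_a2²−r_b2²) = 33.261034
base pitch p_b = π·m·cos α = 12.105453
CR = (43.490237 + 33.261034 − 195.853000·sin 15.41100°)/12.105453 = 2.040821
contact ratio ≈ 2.0408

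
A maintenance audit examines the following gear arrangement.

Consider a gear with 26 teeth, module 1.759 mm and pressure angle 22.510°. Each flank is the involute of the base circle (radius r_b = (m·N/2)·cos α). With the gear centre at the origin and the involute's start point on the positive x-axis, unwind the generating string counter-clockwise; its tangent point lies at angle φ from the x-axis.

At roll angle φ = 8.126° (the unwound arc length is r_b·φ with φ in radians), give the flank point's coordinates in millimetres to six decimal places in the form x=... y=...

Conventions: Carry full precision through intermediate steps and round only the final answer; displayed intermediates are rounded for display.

x=21.336216 y=0.020048

single-mesh involute tooth geometry (26T wheel at module 1.759)
pitch radius r_p = m·N/2 = 1.759·26/2 = 22.867000
base radius r_b = r_p·cos α = 22.867000·cos 22.510° = 21.124826
roll angle φ = 8.126° = 0.14182546 rad
x = r_b·(cos φ + φ·sin φ) = 21.336216
y = r_b·(sin φ − φ·cos φ) = 0.020048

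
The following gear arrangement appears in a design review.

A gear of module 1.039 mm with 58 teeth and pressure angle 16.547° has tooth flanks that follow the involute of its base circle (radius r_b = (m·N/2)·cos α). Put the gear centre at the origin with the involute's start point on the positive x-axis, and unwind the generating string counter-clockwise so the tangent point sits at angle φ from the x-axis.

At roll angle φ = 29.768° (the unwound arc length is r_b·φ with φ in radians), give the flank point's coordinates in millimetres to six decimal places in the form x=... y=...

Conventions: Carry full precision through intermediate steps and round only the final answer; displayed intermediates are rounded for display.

x=32.522264 y=1.314123

topology: single-mesh involute geometry — m = 1.039, N = 58
pitch radius r_p = m·N/2 = 1.039·58/2 = 30.131000
base radius r_b = r_p·cos α = 30.131000·cos 16.547° = 28.883168
roll angle φ = 29.768° = 0.51954961 rad
x = r_b·(cos φ + φ·sin φ) = 32.522264
y = r_b·(sin φ − φ·cos φ) = 1.314123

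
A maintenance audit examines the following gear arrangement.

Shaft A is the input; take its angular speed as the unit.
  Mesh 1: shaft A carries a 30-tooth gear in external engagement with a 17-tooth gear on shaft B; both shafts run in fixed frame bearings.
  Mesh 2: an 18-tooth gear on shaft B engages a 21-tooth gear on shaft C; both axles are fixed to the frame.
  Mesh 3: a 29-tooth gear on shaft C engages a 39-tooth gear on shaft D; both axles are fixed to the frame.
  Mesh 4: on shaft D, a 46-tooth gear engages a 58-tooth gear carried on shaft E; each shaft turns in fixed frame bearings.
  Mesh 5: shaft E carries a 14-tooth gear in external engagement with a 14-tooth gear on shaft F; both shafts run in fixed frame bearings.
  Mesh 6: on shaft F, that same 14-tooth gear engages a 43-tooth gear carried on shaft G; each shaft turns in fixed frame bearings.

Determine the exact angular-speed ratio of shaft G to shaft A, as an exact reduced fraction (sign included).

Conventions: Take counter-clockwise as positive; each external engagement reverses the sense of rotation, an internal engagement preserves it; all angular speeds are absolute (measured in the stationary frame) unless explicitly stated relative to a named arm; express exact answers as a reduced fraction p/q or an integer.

2760/9503

class = fixed-axis compound train [6 meshes; 6 ratios multiply, 6 sense flips]
mesh 1 [30T→17T]: running ratio 30/17, sense −
mesh 2 [18T→21T]: running ratio 180/119, sense +
mesh 3 [29T→39T]: running ratio 1740/1547, sense −
mesh 4 [46T→58T]: running ratio 1380/1547, sense +
mesh 5 [14T→14T]: running ratio 1380/1547, sense −
mesh 6 [14T→43T]: running ratio 2760/9503, sense +
ω_out/ω_in = 2760/9503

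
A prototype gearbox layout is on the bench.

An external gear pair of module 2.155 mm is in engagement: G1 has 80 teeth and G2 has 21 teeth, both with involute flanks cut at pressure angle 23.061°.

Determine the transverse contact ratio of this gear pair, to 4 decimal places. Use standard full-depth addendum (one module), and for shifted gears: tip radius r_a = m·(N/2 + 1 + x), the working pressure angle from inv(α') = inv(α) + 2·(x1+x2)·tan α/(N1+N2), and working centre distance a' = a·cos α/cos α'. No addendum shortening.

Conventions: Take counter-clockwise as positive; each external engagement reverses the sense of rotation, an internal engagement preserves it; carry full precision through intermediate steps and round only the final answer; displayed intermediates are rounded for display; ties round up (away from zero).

class = single-mesh tooth geometry [involute pair 80T × 21T, m = 2.155]
base radii: r_b1 = 79.311615, r_b2 = 20.819299
tip radii: r_a1 = 88.355000, r_a2 = 24.782500
no profile shift: α' = α, a' = a
action lengths: √(r_a1²−r_b1²) = 38.939360, √(r_a2²−r_b2²) = 13.443552
base pitch p_b = π·m·cos α = 6.229120
CR = (38.939360 + 13.443552 − 108.827500·sin 23.06100°)/6.229120 = 1.565870
contact ratio ≈ 1.5659

1.5659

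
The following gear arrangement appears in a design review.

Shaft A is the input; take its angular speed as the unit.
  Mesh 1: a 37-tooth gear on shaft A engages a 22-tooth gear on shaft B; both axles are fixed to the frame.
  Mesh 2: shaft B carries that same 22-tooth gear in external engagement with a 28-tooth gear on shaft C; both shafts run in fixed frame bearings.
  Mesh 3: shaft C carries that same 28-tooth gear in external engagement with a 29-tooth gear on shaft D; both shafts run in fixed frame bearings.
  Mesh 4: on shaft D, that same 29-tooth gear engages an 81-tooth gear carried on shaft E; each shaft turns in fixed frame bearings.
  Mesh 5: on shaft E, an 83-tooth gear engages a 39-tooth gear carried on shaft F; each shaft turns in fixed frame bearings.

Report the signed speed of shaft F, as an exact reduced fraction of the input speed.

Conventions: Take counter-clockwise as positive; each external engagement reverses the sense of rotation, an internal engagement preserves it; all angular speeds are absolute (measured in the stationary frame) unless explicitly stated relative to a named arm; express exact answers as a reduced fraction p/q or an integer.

5-mesh fixed-axis compound train (all bearings frame-fixed)
mesh 1 [37T→22T]: |ω|/ω_in = 1×37/22 = 37/22, sense flips to −
mesh 2 [22T→28T]: |ω|/ω_in = (37/22)×22/28 = 37/28, sense flips to +
mesh 3 [28T→29T]: |ω|/ω_in = (37/28)×28/29 = 37/29, sense flips to −
mesh 4 [29T→81T]: |ω|/ω_in = (37/29)×29/81 = 37/81, sense flips to +
mesh 5 [83T→39T]: |ω|/ω_in = (37/81)×83/39 = 3071/3159, sense flips to −
signed output speed (× input speed) = -3071/3159

-3071/3159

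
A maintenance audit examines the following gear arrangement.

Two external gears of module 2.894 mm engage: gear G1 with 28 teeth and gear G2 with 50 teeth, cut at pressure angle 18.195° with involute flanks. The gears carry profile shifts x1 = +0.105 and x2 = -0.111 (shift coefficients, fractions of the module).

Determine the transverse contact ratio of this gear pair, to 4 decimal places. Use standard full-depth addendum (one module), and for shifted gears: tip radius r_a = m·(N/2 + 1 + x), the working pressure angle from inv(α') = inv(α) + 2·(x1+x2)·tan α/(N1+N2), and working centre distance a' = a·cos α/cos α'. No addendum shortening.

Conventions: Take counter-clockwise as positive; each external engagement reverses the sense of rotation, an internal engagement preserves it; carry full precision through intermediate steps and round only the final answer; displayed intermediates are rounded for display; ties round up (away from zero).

class = single-mesh tooth geometry [involute pair 28T × 50T, m = 2.894]
base radii: r_b1 = 38.490172, r_b2 = 68.732450
tip radii: r_a1 = 43.713870, r_a2 = 74.922766
inv(α') = inv(18.195°) + 2·(+0.105-0.111)·tan α/(28+50) = 0.01107335  ⇒  α' = 18.16814°
a' = a·cos α / cos α' = 112.8660·cos 18.195°/cos 18.16814° = 112.848624
action lengths: √(r_a1²−r_b1²) = 20.722189, √(r_a2²−r_b2²) = 29.820651
base pitch p_b = π·m·cos α = 8.637174
CR = (20.722189 + 29.820651 − 112.848624·sin 18.16814°)/8.637174 = 1.777884
contact ratio ≈ 1.7779

1.7779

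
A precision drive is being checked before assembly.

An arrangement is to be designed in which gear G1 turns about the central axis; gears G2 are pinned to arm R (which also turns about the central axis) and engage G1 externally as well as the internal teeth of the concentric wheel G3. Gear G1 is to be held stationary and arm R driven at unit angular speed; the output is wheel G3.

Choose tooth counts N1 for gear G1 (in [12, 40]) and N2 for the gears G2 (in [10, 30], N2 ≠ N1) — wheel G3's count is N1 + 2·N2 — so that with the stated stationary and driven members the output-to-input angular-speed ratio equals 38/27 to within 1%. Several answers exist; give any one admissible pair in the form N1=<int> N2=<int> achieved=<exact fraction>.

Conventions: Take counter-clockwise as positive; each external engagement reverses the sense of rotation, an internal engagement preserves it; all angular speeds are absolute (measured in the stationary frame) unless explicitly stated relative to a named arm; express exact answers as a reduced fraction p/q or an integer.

N1=22 N2=16 achieved=38/27

topology: planetary set — design target 38/27, arm = carrier (Willis)
Willis with ω_sun = 0: ω_ring/ω_arm = (N1+N3)/N3; set equal to 38/27  ⇒  N3/N1 = 1/(38/27 − 1) = 27/11
N3 = N1 + 2·N2  ⇒  N2/N1 = (N3/N1 − 1)/2 = (27/11 − 1)/2 = 8/11
smallest multiple with N1 ≥ 12 and N2 ≥ 10: k = 2  ⇒  N1 = 2·11 = 22, N2 = 2·8 = 16 (N1 ≤ 40, N2 ≤ 30, N2 ≠ N1 ✓), N3 = 22 + 2·16 = 54
check: (N1+N3)/N3 with N1 = 22, N3 = 54 gives 38/27; |achieved − target| = 0 ≤ 19/1350 ✓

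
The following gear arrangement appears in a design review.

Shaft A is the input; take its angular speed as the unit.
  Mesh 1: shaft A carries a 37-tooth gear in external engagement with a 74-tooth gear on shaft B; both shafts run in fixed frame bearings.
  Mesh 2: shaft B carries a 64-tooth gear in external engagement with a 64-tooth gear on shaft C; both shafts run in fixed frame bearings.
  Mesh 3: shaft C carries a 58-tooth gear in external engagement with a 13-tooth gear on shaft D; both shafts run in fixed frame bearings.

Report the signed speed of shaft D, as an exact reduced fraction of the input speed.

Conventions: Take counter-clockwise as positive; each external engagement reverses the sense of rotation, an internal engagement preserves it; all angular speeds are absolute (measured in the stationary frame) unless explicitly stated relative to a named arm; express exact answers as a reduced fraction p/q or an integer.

3-mesh fixed-axis compound train (all bearings frame-fixed)
mesh 1 [37T→74T]: |ω|/ω_in = 1×37/74 = 1/2, sense flips to −
mesh 2 [64T→64T]: |ω|/ω_in = (1/2)×64/64 = 1/2, sense flips to +
mesh 3 [58T→13T]: |ω|/ω_in = (1/2)×58/13 = 29/13, sense flips to −
signed output speed (× input speed) = -29/13

-29/13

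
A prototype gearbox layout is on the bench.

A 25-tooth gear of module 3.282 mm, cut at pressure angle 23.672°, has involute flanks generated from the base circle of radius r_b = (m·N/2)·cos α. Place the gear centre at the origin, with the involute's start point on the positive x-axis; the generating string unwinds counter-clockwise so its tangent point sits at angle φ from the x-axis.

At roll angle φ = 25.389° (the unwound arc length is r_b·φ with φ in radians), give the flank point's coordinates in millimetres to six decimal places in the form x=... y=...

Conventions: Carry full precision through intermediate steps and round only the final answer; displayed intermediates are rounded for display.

x=41.082862 y=1.068496

single-mesh involute tooth geometry (25T wheel at module 3.282)
pitch radius r_p = m·N/2 = 3.282·25/2 = 41.025000
base radius r_b = r_p·cos α = 41.025000·cos 23.672° = 37.573112
roll angle φ = 25.389° = 0.44312164 rad
x = r_b·(cos φ + φ·sin φ) = 41.082862
y = r_b·(sin φ − φ·cos φ) = 1.068496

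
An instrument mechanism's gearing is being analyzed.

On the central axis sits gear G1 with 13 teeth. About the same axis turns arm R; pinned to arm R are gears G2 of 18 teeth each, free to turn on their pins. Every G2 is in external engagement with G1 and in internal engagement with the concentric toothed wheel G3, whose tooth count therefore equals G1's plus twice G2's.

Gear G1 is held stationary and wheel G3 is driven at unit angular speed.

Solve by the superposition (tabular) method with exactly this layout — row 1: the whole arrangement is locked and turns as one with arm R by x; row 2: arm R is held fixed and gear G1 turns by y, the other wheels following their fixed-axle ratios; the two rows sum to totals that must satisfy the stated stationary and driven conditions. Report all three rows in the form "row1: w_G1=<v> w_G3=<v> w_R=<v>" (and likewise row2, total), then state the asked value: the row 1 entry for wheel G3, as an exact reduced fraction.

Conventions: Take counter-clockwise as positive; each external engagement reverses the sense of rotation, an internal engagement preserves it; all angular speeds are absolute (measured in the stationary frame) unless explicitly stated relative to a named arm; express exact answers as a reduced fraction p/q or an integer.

class = planetary set [G3 = 13+2·18 = 49; Willis about the carrier]
superposition row 1 [locked train]: every member turns x
row 2 — arm fixed, fixed-axis ratios: sun y, ring −(13/49)·y, arm 0
boundary: total ω_sun = x + y = 0 and total ω_ring = x − (13/49)·y = 1  ⇒  y = -49/62, x = 49/62
row 2 ring = −(13/49)·(-49/62) = 13/62
totals (row 1 + row 2): sun 49/62 + (-49/62) = 0, ring 49/62 + 13/62 = 1, arm 49/62 + 0 = 49/62
asked cell (row1, ring) = 49/62

row1: w_G1=49/62 w_G3=49/62 w_R=49/62
row2: w_G1=-49/62 w_G3=13/62 w_R=0
total: w_G1=0 w_G3=1 w_R=49/62
asked value: 49/62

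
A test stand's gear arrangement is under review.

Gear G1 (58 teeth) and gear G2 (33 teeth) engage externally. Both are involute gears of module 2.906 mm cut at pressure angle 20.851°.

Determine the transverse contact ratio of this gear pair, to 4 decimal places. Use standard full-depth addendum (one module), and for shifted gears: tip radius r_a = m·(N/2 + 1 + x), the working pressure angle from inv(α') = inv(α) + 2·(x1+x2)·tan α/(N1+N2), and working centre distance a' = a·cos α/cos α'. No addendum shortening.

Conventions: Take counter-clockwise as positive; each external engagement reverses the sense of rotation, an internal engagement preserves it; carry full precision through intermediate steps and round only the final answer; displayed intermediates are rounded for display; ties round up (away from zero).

1.6851

topology: single-mesh involute geometry — m = 2.906, 58T/33T pair
base radii: r_b1 = 78.754830, r_b2 = 44.808783
tip radii: r_a1 = 87.180000, r_a2 = 50.855000
no profile shift: α' = α, a' = a
action lengths: √(r_a1²−r_b1²) = 37.390228, √(r_a2²−r_b2²) = 24.050032
base pitch p_b = π·m·cos α = 8.531572
CR = (37.390228 + 24.050032 − 132.223000·sin 20.85100°)/8.531572 = 1.685146
contact ratio ≈ 1.6851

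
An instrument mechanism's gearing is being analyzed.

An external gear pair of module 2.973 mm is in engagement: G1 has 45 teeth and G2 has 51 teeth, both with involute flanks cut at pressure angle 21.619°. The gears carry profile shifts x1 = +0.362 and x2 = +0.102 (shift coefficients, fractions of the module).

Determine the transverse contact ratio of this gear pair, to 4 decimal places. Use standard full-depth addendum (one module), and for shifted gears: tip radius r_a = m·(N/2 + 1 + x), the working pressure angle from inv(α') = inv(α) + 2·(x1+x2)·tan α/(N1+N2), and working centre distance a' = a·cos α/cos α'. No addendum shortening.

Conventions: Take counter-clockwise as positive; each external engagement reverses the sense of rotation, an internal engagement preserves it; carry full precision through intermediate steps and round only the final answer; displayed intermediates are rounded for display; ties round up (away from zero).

class = single-mesh tooth geometry [involute pair 45T × 51T, m = 2.973]
base radii: r_b1 = 62.186904, r_b2 = 70.478492
tip radii: r_a1 = 70.941726, r_a2 = 79.087746
inv(α') = inv(21.619°) + 2·(+0.362+0.102)·tan α/(45+51) = 0.02281994  ⇒  α' = 22.92687°
a' = a·cos α / cos α' = 142.7040·cos 21.619°/cos 22.92687° = 144.044508
action lengths: √(r_a1²−r_b1²) = 34.139675, √(r_a2²−r_b2²) = 35.883893
base pitch p_b = π·m·cos α = 8.682930
CR = (34.139675 + 35.883893 − 144.044508·sin 22.92687°)/8.682930 = 1.602014
contact ratio ≈ 1.6020

1.6020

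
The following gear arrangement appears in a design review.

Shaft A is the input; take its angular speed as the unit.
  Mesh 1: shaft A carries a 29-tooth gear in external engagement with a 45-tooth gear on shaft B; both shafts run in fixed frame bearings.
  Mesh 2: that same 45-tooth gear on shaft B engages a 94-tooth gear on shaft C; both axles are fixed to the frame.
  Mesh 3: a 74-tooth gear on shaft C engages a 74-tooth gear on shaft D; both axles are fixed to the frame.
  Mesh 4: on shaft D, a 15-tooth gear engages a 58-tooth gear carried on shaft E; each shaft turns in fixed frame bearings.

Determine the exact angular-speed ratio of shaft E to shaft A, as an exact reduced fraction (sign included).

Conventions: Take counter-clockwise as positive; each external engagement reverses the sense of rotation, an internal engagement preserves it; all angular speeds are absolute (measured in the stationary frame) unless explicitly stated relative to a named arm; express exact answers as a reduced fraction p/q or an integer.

class = fixed-axis compound train [4 meshes; 4 ratios multiply, 4 sense flips]
mesh 1 [29T→45T]: running ratio 29/45, sense −
mesh 2 [45T→94T]: running ratio 29/94, sense +
mesh 3 [74T→74T]: running ratio 29/94, sense −
mesh 4 [15T→58T]: running ratio 15/188, sense +
ω_out/ω_in = 15/188

15/188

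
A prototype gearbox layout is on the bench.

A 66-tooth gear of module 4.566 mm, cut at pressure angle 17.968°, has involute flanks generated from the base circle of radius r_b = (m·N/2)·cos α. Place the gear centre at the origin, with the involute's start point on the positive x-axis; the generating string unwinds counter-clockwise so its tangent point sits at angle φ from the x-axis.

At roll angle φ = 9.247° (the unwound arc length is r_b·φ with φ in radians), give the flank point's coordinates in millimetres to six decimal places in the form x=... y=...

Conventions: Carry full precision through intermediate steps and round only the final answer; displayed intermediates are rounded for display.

x=145.183782 y=0.200316

recognized (one wheel, involute flank): single-mesh tooth geometry, m = 4.566, N = 66
pitch radius r_p = m·N/2 = 4.566·66/2 = 150.678000
base radius r_b = r_p·cos α = 150.678000·cos 17.968° = 143.329277
roll angle φ = 9.247° = 0.16139060 rad
x = r_b·(cos φ + φ·sin φ) = 145.183782
y = r_b·(sin φ − φ·cos φ) = 0.200316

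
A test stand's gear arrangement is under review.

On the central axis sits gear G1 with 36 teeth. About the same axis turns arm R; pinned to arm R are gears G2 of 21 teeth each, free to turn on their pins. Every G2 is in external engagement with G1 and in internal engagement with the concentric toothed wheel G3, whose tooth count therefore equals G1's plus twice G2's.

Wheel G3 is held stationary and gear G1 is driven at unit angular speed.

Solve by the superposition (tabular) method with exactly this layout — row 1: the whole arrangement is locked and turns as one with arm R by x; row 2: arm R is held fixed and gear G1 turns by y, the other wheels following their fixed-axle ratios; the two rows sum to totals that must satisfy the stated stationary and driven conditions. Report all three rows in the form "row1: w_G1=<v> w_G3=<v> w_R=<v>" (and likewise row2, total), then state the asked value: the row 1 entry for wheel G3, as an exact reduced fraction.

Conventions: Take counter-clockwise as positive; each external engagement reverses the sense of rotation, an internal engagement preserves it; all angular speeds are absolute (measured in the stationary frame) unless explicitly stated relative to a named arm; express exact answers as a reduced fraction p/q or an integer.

row1: w_G1=6/19 w_G3=6/19 w_R=6/19
row2: w_G1=13/19 w_G3=-6/19 w_R=0
total: w_G1=1 w_G3=0 w_R=6/19
asked value: 6/19

planetary set (36T centre, 21T on arm, 78T internal) — Willis relation
superposition row 1 [locked train]: every member turns x
row 2 — arm fixed, fixed-axis ratios: sun y, ring −(36/78)·y, arm 0
boundary: total ω_ring = x − (36/78)·y = 0 and total ω_sun = x + y = 1  ⇒  y = 13/19, x = 6/19
row 2 ring = −(36/78)·13/19 = -6/19
totals (row 1 + row 2): sun 6/19 + 13/19 = 1, ring 6/19 + (-6/19) = 0, arm 6/19 + 0 = 6/19
asked cell (row1, ring) = 6/19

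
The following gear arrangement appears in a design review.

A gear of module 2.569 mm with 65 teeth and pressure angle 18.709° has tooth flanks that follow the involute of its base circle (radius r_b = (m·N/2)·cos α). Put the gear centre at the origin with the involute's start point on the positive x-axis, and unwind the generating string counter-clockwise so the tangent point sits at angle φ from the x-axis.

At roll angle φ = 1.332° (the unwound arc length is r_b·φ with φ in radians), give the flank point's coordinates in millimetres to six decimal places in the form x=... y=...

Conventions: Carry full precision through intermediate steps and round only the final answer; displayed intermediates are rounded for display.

topology: single-mesh involute geometry — m = 2.569, N = 65
pitch radius r_p = m·N/2 = 2.569·65/2 = 83.492500
base radius r_b = r_p·cos α = 83.492500·cos 18.709° = 79.080748
roll angle φ = 1.332° = 0.02324779 rad
x = r_b·(cos φ + φ·sin φ) = 79.102115
y = r_b·(sin φ − φ·cos φ) = 0.000331

x=79.102115 y=0.000331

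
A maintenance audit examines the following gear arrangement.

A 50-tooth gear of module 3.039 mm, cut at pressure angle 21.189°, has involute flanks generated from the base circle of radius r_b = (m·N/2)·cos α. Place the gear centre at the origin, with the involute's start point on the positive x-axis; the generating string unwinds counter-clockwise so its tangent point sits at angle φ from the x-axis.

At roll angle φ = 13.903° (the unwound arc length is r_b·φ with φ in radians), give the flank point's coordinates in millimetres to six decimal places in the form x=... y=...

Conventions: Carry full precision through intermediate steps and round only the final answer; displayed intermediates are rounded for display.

recognized (one wheel, involute flank): single-mesh tooth geometry, m = 3.039, N = 50
pitch radius r_p = m·N/2 = 3.039·50/2 = 75.975000
base radius r_b = r_p·cos α = 75.975000·cos 21.189° = 70.838574
roll angle φ = 13.903° = 0.24265313 rad
x = r_b·(cos φ + φ·sin φ) = 72.893482
y = r_b·(sin φ − φ·cos φ) = 0.335388

x=72.893482 y=0.335388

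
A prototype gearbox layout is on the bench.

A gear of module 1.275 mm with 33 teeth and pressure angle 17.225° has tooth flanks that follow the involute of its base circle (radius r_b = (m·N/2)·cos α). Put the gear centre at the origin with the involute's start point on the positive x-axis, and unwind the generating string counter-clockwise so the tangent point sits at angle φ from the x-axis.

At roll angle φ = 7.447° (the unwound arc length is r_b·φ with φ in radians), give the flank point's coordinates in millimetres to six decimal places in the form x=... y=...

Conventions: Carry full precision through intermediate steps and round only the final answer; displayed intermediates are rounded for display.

x=20.262964 y=0.014682

topology: single-mesh involute geometry — m = 1.275, N = 33
pitch radius r_p = m·N/2 = 1.275·33/2 = 21.037500
base radius r_b = r_p·cos α = 21.037500·cos 17.225° = 20.093952
roll angle φ = 7.447° = 0.12997467 rad
x = r_b·(cos φ + φ·sin φ) = 20.262964
y = r_b·(sin φ − φ·cos φ) = 0.014682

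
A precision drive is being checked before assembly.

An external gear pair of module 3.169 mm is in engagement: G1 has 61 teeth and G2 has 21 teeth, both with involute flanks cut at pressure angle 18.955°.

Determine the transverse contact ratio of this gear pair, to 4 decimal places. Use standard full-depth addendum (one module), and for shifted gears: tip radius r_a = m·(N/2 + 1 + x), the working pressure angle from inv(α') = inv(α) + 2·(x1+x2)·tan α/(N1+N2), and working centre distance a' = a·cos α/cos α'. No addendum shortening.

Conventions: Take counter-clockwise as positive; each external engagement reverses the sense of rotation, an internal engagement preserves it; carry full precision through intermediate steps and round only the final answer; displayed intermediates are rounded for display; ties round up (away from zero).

topology: single-mesh involute geometry — m = 3.169, 61T/21T pair
base radii: r_b1 = 91.413312, r_b2 = 31.470156
tip radii: r_a1 = 99.823500, r_a2 = 36.443500
no profile shift: α' = α, a' = a
action lengths: √(r_a1²−r_b1²) = 40.104085, √(r_a2²−r_b2²) = 18.378192
base pitch p_b = π·m·cos α = 9.415849
CR = (40.104085 + 18.378192 − 129.929000·sin 18.95500°)/9.415849 = 1.728791
contact ratio ≈ 1.7288

1.7288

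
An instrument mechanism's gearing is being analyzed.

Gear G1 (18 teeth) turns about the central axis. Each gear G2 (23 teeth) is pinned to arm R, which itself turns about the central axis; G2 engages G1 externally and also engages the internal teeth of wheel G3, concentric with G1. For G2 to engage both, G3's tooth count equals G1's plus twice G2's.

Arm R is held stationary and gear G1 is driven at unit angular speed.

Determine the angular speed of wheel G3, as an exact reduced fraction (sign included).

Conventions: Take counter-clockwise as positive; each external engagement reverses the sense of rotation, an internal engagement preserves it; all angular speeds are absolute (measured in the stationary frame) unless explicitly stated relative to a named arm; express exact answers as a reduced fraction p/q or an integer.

-9/32

recognized (axles ride arm R): planetary set, 18/23/64 teeth
ring teeth: 18 + 2·23 = 64
18(ω_sun−ω_arm) = −64(ω_ring−ω_arm),  ω_arm = 0, ω_sun = 1
ω_ring = 0 − (18/64)(1−0) = -9/32
exact speed ratio = -9/32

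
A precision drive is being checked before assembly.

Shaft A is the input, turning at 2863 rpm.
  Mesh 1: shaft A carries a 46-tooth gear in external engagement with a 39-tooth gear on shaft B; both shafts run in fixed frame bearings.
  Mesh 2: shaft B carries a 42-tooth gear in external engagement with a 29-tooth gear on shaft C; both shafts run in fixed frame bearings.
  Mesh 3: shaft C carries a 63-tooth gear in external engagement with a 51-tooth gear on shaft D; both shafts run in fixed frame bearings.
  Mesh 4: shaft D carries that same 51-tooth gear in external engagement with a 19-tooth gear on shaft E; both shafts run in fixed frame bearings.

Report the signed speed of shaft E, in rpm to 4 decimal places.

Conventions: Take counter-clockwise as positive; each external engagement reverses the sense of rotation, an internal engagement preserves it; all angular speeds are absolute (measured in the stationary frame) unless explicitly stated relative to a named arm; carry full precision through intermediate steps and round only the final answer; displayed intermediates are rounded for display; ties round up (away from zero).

recognized (5 fixed axles, 4 meshes): fixed-axis compound train
mesh 1 [46T→39T]: ω = 2863.0000×46/39 = 3376.8718 rpm, sense flips to −
mesh 2 [42T→29T]: ω = 3376.8718×42/29 = 4890.6419 rpm, sense flips to +
mesh 3 [63T→51T]: ω = 4890.6419×63/51 = 6041.3812 rpm, sense flips to −
mesh 4 [51T→19T]: ω = 6041.3812×51/19 = 16216.3390 rpm, sense flips to +
signed output speed = +16216.3390 rpm

+16216.3390 rpm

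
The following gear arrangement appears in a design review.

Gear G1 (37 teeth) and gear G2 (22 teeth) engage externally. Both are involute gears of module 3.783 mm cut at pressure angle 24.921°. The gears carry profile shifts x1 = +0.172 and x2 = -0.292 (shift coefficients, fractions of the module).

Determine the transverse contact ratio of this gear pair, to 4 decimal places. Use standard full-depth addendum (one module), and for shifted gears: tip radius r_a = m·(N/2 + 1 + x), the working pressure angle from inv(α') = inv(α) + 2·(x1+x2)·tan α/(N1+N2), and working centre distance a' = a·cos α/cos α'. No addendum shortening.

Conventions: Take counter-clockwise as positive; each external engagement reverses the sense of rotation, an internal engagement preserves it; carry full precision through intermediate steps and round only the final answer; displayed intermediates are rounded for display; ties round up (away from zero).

topology: single-mesh involute geometry — m = 3.783, 37T/22T pair
base radii: r_b1 = 63.469125, r_b2 = 37.738398
tip radii: r_a1 = 74.419176, r_a2 = 44.291364
inv(α') = inv(24.921°) + 2·(+0.172-0.292)·tan α/(37+22) = 0.02778659  ⇒  α' = 24.40746°
a' = a·cos α / cos α' = 111.5985·cos 24.921°/cos 24.40746° = 111.140133
action lengths: √(r_a1²−r_b1²) = 38.857226, √(r_a2²−r_b2²) = 23.184870
base pitch p_b = π·m·cos α = 10.778061
CR = (38.857226 + 23.184870 − 111.140133·sin 24.40746°)/10.778061 = 1.495300
contact ratio ≈ 1.4953

1.4953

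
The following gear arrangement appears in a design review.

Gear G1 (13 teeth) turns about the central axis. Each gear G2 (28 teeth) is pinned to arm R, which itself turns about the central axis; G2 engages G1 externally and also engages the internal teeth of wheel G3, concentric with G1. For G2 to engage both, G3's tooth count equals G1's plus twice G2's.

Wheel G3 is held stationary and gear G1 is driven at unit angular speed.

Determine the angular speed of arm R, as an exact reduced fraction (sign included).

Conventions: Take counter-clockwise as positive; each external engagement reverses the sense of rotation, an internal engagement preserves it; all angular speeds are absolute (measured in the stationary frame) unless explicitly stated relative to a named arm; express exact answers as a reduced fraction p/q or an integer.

class = planetary set [G3 = 13+2·28 = 69; Willis about the carrier]
ring teeth: 13 + 2·28 = 69
13(ω_sun−ω_arm) = −69(ω_ring−ω_arm),  ω_ring = 0, ω_sun = 1
13(1−ω_arm) = −69(0−ω_arm)  ⇒  82·ω_arm = 13  ⇒  ω_arm = 13/82
exact speed ratio = 13/82

13/82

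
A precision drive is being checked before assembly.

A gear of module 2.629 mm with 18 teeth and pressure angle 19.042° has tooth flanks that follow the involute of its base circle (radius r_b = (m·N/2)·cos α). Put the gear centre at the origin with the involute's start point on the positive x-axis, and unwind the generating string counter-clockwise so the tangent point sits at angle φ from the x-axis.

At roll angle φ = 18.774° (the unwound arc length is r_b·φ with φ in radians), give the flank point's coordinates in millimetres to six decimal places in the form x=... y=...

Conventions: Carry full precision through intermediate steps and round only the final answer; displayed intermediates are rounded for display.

single-mesh involute tooth geometry (18T wheel at module 2.629)
pitch radius r_p = m·N/2 = 2.629·18/2 = 23.661000
base radius r_b = r_p·cos α = 23.661000·cos 19.042° = 22.366262
roll angle φ = 18.774° = 0.32766811 rad
x = r_b·(cos φ + φ·sin φ) = 23.534918
y = r_b·(sin φ − φ·cos φ) = 0.259480

x=23.534918 y=0.259480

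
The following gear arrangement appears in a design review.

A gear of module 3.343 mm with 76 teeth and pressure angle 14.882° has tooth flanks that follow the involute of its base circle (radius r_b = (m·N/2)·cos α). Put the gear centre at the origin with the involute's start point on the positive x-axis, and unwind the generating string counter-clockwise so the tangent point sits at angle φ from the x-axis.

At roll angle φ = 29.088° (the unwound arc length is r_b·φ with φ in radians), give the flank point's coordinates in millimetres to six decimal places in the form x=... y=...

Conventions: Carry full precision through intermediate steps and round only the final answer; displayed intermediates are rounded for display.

single-mesh involute tooth geometry (76T wheel at module 3.343)
pitch radius r_p = m·N/2 = 3.343·76/2 = 127.034000
base radius r_b = r_p·cos α = 127.034000·cos 14.882° = 122.772875
roll angle φ = 29.088° = 0.50768137 rad
x = r_b·(cos φ + φ·sin φ) = 137.589665
y = r_b·(sin φ − φ·cos φ) = 5.218189

x=137.589665 y=5.218189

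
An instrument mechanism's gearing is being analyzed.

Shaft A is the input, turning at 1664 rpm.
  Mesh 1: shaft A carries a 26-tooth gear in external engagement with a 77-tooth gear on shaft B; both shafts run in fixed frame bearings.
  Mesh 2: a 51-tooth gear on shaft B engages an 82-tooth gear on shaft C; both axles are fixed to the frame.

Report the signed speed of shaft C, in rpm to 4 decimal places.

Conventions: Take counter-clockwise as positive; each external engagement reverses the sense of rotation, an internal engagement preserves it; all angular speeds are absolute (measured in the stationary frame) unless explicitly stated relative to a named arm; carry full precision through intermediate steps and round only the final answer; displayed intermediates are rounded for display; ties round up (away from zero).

+349.4558 rpm

2-mesh fixed-axis compound train (all bearings frame-fixed)
mesh 1 [26T→77T]: ω = 1664.0000×26/77 = 561.8701 rpm, sense flips to −
mesh 2 [51T→82T]: ω = 561.8701×51/82 = 349.4558 rpm, sense flips to +
signed output speed = +349.4558 rpm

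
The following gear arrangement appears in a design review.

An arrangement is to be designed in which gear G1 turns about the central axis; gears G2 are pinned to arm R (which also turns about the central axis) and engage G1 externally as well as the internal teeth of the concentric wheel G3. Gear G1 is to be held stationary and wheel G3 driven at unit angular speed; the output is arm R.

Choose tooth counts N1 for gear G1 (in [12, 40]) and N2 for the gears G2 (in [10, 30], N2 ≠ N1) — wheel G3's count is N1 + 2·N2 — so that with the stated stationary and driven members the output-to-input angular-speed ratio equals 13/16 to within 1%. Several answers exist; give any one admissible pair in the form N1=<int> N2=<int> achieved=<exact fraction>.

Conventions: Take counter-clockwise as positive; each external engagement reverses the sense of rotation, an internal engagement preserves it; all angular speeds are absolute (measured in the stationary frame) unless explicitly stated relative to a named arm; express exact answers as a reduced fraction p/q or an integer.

N1=12 N2=20 achieved=13/16

planetary set to be sized for 13/16 (Willis relation)
Willis with ω_sun = 0: ω_arm/ω_ring = N3/(N1+N3); set equal to 13/16  ⇒  N3/N1 = (13/16)/(1 − 13/16) = 13/3
N3 = N1 + 2·N2  ⇒  N2/N1 = (N3/N1 − 1)/2 = (13/3 − 1)/2 = 5/3
smallest multiple with N1 ≥ 12 and N2 ≥ 10: k = 4  ⇒  N1 = 4·3 = 12, N2 = 4·5 = 20 (N1 ≤ 40, N2 ≤ 30, N2 ≠ N1 ✓), N3 = 12 + 2·20 = 52
check: N3/(N1+N3) with N1 = 12, N3 = 52 gives 13/16; |achieved − target| = 0 ≤ 13/1600 ✓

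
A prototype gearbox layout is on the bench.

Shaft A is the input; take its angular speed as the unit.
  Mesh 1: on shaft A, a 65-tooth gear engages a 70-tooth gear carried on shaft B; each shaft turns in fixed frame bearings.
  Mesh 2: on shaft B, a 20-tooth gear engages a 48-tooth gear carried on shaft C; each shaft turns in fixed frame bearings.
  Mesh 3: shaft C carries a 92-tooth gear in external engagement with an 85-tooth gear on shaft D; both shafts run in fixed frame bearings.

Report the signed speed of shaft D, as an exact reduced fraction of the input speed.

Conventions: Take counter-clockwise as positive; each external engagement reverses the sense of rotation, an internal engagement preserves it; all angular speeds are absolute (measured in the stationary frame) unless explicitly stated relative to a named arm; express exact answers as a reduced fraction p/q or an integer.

-299/714

3-mesh fixed-axis compound train (all bearings frame-fixed)
mesh 1 [65T→70T]: |ω|/ω_in = 1×65/70 = 13/14, sense flips to −
mesh 2 [20T→48T]: |ω|/ω_in = (13/14)×20/48 = 65/168, sense flips to +
mesh 3 [92T→85T]: |ω|/ω_in = (65/168)×92/85 = 299/714, sense flips to −
signed output speed (× input speed) = -299/714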